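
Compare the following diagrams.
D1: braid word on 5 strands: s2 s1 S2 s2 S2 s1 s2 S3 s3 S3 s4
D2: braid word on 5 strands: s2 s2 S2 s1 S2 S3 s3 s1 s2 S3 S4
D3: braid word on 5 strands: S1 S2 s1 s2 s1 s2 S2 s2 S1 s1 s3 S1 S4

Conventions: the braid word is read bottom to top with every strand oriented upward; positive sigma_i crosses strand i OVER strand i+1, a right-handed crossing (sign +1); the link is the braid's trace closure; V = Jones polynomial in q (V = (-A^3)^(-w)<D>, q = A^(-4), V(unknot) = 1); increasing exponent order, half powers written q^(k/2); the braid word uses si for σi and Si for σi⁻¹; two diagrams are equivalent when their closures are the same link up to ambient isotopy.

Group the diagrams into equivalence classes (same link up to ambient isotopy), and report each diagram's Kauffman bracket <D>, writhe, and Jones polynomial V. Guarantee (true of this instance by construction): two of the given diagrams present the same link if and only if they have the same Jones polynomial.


classes: {D1, D2} | {D3}
V(D1) = -q^(1/2) + q^(3/2) - q^(5/2) - q^(9/2)  [11 crossings, <D> = A^-9 + A^-1 - A^3 + A^7, w = +3]
D2 (bracket A^-15 + A^-7 - A^-3 + A; 11 crossings at w = +1): V = -q^(1/2) + q^(3/2) - q^(5/2) - q^(9/2)
V(D3) = -q^(1/2) - q^(5/2)  [13 crossings, <D> = A^-7 + A, w = +1]
note: comparing 3 Jones polynomials yields 2 groups


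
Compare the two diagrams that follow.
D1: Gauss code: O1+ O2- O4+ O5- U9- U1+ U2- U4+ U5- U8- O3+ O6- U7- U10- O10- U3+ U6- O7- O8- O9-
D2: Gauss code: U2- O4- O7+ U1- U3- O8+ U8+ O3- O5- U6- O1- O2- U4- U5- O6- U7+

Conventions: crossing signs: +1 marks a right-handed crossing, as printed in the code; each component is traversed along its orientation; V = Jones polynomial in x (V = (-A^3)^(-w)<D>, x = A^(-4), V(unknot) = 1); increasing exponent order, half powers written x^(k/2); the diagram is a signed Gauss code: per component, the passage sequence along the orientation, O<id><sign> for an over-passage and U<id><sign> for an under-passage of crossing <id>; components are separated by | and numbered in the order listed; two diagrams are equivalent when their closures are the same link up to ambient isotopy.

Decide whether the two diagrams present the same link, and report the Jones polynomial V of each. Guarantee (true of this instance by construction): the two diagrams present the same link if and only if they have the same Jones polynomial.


equivalent: no
V(D1) = 1  (w -4, c 10, <D> = A^-12)
V(D2) = -x^-6 + x^-5 - x^-4 + 2x^-3 - x^-2 + x^-1  (w -4, c 8, <D> = A^-8 - A^-4 + 2 - A^4 + A^8 - A^12)
why: 2 values of V(x) split the 2 diagrams


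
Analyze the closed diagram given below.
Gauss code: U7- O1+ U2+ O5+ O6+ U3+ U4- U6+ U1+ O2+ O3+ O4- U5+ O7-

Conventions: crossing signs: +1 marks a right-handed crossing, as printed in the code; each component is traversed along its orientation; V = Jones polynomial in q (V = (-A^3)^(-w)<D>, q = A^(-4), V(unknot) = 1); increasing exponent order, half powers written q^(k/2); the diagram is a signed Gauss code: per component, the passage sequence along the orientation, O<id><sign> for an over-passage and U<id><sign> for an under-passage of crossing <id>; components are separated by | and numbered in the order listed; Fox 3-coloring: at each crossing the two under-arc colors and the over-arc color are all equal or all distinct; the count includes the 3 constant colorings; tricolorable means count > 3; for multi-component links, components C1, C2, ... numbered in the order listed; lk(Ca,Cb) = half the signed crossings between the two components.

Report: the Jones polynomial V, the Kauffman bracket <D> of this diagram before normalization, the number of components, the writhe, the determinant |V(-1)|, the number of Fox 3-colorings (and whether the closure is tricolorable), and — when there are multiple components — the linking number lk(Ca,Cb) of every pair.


V(q) = q + q^3 - q^4
bracket: A^-7 - A^-3 - A^5, w = +3
1 component, writhe +3, over 7 crossings
det 3, colorings 9 of 3^7 — tricolorable
observation: V spans 3 powers of q: at least 3 crossings in any diagram


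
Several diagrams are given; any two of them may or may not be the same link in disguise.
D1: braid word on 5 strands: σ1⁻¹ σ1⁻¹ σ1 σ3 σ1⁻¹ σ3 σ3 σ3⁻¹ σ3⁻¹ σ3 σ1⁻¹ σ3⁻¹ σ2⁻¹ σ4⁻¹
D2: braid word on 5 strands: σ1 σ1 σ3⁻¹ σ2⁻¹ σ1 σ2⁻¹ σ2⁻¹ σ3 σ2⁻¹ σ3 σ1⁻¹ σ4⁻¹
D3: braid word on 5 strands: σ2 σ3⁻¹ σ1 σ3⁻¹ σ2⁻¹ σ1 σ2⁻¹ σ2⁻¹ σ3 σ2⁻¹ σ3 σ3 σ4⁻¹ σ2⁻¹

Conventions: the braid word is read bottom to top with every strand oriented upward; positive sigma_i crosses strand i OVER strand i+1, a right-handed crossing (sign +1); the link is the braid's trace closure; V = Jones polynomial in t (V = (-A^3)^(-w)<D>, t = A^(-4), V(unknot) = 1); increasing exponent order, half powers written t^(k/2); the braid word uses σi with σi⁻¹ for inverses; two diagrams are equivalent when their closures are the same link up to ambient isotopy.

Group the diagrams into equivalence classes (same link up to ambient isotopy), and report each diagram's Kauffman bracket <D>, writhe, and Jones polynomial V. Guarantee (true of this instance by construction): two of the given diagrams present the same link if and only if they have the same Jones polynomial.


classes: {D1} | {D2, D3}
V(D1) = -t^-4 + t^-3 + t^-1  [14 crossings, <D> = A^-8 + 1 - A^4, w = -4]
V(D2) = t^-5 - 2t^-4 + 2t^-3 - 2t^-2 + 2t^-1 - 1 + t  (w -2, c 12, <D> = A^-10 - A^-6 + 2A^-2 - 2A^2 + 2A^6 - 2A^10 + A^14)
V(D3) = t^-5 - 2t^-4 + 2t^-3 - 2t^-2 + 2t^-1 - 1 + t  [14 crossings, <D> = A^-10 - A^-6 + 2A^-2 - 2A^2 + 2A^6 - 2A^10 + A^14, w = -2]
note: 2 classes among 3 diagrams; unequal V(t) rules out equality


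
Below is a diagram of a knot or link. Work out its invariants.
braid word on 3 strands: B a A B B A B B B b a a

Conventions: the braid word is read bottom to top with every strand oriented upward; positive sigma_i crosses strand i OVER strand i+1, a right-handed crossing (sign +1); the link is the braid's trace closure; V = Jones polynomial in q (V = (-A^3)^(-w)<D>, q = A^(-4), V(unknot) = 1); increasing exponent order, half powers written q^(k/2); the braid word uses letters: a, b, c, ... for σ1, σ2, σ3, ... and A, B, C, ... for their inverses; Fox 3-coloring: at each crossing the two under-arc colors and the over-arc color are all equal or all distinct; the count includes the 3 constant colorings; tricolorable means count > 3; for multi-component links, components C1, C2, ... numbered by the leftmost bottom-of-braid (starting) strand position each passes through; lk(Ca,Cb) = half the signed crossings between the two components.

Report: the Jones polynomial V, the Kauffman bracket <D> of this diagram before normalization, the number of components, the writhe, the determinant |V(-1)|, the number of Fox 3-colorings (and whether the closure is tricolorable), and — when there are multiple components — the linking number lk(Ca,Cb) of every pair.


Jones polynomial: V(q) = -q^-6 + q^-5 - q^-4 + 2q^-3 - q^-2 + q^-1
<D> = A^-8 - A^-4 + 2 - A^4 + A^8 - A^12; writhe -4
components 1, writhe -4 (12 crossings)
3-colorings: 3 of 3^12, det 7 — not tricolorable
note: V spans 5 powers of q: at least 5 crossings in any diagram


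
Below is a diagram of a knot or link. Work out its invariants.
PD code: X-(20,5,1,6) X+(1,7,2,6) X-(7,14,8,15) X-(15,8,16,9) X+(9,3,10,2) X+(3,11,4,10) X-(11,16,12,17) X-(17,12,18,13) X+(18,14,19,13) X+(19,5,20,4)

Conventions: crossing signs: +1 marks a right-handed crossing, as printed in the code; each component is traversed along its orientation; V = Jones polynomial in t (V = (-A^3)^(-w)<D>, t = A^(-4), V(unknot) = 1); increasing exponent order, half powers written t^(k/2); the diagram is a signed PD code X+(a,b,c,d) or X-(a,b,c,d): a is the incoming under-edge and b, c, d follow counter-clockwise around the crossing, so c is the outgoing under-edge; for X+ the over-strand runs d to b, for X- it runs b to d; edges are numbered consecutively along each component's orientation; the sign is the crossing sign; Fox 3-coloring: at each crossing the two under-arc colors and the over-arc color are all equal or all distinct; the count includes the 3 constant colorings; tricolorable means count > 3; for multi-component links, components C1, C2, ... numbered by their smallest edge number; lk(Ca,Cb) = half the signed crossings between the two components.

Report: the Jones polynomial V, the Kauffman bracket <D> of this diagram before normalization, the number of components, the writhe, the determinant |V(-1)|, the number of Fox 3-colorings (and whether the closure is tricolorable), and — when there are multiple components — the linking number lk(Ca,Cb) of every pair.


V = -t^-3 + 2t^-2 - 2t^-1 + 3 - 2t + 2t^2 - t^3
<D> = -A^-12 + 2A^-8 - 2A^-4 + 3 - 2A^4 + 2A^8 - A^12 (w = 0)
1 component over 10 crossings, w = 0
3 Fox colorings among 3^10, |V(-1)| = 13: not tricolorable
why: palindromic: swapping t for 1/t fixes V


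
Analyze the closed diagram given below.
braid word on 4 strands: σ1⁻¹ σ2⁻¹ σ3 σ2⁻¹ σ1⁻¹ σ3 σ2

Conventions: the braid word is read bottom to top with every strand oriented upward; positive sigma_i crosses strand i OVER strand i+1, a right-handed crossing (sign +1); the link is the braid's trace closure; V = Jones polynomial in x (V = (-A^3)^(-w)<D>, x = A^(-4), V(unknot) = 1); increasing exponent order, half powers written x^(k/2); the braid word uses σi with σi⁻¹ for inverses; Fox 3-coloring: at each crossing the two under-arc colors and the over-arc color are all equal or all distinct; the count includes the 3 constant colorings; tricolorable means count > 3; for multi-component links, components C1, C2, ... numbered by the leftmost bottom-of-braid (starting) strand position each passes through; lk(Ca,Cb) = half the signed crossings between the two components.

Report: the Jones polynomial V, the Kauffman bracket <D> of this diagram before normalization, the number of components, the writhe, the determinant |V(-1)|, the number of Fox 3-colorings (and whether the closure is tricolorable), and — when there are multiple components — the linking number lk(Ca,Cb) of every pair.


V = x^-4 - x^-3 + x^-2 - 2x^-1 + 2 - x + x^2
<D> = -A^-11 + A^-7 - 2A^-3 + 2A - A^5 + A^9 - A^13 (w = -1)
1 component over 7 crossings, w = -1
9 Fox colorings among 3^7, |V(-1)| = 9: tricolorable
why: w = -1 shifts under R1 moves; the (-A^3)^(1) factor cancels that in V


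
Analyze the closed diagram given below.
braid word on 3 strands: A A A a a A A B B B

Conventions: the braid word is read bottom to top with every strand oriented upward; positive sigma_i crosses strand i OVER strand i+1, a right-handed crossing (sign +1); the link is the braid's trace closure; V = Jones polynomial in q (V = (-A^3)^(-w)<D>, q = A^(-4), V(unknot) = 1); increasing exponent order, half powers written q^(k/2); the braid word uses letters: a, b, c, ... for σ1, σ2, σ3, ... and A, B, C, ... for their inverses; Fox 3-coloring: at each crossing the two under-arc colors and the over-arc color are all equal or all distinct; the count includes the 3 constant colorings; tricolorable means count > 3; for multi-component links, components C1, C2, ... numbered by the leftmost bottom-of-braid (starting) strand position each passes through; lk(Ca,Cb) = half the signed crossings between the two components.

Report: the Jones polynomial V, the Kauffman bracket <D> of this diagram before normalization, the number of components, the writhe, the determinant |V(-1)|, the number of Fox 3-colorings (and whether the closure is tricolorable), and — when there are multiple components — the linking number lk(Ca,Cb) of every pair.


V = q^-8 - 2q^-7 + q^-6 - 2q^-5 + 2q^-4 + q^-2
<D> = A^-10 + 2A^-2 - 2A^2 + A^6 - 2A^10 + A^14 (w = -6)
1 component over 10 crossings, w = -6
27 Fox colorings among 3^10, |V(-1)| = 9: tricolorable
why: the span of V is 6, forcing >= 6 crossings in any diagram


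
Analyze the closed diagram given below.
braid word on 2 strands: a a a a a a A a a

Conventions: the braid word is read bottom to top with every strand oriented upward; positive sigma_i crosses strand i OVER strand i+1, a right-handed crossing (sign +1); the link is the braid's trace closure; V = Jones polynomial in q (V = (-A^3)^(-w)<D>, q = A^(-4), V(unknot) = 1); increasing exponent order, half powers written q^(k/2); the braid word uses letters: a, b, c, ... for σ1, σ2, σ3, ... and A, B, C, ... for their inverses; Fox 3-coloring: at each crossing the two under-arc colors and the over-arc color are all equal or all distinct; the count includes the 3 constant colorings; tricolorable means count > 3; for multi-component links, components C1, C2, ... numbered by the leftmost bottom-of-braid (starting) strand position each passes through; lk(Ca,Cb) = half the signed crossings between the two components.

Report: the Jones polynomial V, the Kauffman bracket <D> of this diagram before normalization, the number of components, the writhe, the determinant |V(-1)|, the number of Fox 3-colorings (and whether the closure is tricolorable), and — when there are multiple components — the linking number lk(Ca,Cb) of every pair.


Jones polynomial: V(q) = q^3 + q^5 - q^6 + q^7 - q^8 + q^9 - q^10
<D> = A^-19 - A^-15 + A^-11 - A^-7 + A^-3 - A - A^9; writhe +7
components 1, writhe +7 (9 crossings)
3-colorings: 3 of 3^9, det 7 — not tricolorable
note: |V(-1)| = 7: so not tricolorable, since 3 does not divide 7


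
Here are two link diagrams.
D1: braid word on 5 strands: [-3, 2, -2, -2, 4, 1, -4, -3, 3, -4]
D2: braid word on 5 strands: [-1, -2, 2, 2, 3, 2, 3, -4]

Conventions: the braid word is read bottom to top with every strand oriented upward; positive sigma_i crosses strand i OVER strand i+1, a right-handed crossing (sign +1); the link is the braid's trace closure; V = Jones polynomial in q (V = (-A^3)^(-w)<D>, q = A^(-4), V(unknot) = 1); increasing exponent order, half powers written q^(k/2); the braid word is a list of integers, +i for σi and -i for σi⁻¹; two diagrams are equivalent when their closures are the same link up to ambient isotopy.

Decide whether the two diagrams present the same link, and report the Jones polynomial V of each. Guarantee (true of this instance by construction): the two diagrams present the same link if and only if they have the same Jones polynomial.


same link: no
V(D1) = 1  [10 crossings, <D> = A^-6, w = -2]
V(D2) = q + q^3 - q^4  (w +2, c 8, <D> = -A^-10 + A^-6 + A^2)
note: 2 values of V(q) split the 2 diagrams


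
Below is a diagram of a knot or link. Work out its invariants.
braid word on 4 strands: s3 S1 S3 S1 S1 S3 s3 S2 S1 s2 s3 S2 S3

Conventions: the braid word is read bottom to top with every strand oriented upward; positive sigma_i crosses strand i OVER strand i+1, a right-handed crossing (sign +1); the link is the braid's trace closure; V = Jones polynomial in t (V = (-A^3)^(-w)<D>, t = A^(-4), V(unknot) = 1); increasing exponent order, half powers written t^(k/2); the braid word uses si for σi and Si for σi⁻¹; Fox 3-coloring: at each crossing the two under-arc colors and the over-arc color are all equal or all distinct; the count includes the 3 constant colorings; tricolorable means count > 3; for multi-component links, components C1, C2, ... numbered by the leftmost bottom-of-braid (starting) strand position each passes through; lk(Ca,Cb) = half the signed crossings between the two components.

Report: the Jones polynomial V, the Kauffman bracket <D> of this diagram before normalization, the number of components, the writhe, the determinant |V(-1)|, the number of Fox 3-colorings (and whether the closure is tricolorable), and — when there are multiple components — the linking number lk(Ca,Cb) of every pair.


V = -t^-4 + t^-3 + t^-1
<D> = -A^-11 - A^-3 + A (w = -5)
1 component over 13 crossings, w = -5
9 Fox colorings among 3^13, |V(-1)| = 3: tricolorable
why: w = -5 shifts under R1 moves; the (-A^3)^(5) factor cancels that in V


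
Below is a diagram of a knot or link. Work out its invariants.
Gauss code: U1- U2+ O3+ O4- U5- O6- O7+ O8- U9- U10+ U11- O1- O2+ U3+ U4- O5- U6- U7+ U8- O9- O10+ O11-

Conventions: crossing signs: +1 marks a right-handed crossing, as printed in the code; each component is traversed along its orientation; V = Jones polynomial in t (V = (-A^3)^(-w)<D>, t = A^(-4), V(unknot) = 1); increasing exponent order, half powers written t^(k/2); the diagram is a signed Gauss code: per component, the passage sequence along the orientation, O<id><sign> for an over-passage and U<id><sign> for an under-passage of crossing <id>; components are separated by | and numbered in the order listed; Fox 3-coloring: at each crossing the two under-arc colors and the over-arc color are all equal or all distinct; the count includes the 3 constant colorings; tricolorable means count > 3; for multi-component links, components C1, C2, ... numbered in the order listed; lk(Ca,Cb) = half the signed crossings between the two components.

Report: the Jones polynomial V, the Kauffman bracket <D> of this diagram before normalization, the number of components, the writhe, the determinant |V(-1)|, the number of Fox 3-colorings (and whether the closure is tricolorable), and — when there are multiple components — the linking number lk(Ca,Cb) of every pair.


V = -t^-4 + t^-3 + t^-1
<D> = -A^-5 - A^3 + A^7 (w = -3)
1 component over 11 crossings, w = -3
9 Fox colorings among 3^11, |V(-1)| = 3: tricolorable
why: w = -3 (over 11 crossings) is diagram-only; (-A^3)^(3) removes it from V


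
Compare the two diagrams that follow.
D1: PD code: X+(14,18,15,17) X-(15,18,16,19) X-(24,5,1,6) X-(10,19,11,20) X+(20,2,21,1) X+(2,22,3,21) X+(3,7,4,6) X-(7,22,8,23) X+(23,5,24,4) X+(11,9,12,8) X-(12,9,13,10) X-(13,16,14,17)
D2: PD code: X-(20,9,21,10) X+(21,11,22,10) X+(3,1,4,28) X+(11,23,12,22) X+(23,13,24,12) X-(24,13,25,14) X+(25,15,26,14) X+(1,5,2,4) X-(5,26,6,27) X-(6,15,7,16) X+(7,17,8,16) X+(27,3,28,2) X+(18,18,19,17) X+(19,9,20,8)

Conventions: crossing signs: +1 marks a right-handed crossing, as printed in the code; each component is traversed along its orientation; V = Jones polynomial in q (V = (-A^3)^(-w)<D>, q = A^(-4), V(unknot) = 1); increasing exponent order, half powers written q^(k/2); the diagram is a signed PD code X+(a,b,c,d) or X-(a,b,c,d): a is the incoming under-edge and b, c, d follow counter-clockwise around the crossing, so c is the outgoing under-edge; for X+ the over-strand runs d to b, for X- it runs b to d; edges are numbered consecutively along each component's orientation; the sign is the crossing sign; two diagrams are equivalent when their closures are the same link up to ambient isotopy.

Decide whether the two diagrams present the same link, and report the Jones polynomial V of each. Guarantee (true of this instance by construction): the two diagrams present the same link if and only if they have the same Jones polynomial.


same link: no
V(D1) = 1  [12 crossings, <D> = 1, w = 0]
V(D2) = q^2 + 2q^4 - 2q^5 + q^6 - 2q^7 + q^8  (w +6, c 14, <D> = A^-14 - 2A^-10 + A^-6 - 2A^-2 + 2A^2 + A^10)
note: 2 classes among 2 diagrams; unequal V(q) rules out equality


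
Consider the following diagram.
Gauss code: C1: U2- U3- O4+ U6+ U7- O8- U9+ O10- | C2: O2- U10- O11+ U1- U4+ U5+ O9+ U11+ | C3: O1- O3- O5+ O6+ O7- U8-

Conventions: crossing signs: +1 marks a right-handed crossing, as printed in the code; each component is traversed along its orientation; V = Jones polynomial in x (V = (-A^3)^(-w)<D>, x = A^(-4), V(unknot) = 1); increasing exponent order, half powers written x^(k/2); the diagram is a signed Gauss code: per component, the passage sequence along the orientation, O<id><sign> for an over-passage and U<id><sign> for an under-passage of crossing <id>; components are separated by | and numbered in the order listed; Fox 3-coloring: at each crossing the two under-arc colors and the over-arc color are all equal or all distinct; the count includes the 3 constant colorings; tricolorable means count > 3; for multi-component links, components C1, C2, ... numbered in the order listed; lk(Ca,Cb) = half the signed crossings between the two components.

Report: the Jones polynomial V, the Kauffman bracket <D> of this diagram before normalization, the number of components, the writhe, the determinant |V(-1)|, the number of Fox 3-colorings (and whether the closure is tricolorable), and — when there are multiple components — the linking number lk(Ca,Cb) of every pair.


Jones polynomial: V(x) = x^-4 - x^-3 + 3x^-2 - 2x^-1 + 4 - 2x + 2x^2 - x^3
<D> = A^-15 - 2A^-11 + 2A^-7 - 4A^-3 + 2A - 3A^5 + A^9 - A^13; writhe -1
components 3, writhe -1 (11 crossings)
linking number lk(C1,C2) = 0
lk(C1,C3): -1
lk(C2,C3) = 0
3-colorings: 3 of 3^11, det 16 — not tricolorable
note: w = -1 shifts under R1 moves; the (-A^3)^(1) factor cancels that in V


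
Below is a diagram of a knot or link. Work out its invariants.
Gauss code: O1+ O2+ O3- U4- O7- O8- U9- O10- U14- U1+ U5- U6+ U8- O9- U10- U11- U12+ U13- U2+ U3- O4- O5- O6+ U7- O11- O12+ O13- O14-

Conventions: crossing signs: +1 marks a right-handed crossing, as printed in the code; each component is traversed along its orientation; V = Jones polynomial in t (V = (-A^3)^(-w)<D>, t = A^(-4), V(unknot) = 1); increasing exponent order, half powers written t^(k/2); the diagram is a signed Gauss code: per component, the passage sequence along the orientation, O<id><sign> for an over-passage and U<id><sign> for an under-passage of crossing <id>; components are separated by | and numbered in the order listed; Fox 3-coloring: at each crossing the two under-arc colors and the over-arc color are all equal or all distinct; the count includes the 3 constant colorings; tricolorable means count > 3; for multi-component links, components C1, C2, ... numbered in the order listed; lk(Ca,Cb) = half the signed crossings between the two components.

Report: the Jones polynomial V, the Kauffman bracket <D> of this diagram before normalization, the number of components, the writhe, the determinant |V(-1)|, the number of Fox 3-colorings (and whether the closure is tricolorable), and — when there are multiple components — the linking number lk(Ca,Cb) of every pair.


Jones polynomial: V(t) = t^-8 - 2t^-7 + t^-6 - 2t^-5 + 2t^-4 + t^-2
<D> = A^-10 + 2A^-2 - 2A^2 + A^6 - 2A^10 + A^14; writhe -6
components 1, writhe -6 (14 crossings)
3-colorings: 27 of 3^14, det 9 — tricolorable
note: |V(-1)| = 9: so tricolorable, since 3 divides 9


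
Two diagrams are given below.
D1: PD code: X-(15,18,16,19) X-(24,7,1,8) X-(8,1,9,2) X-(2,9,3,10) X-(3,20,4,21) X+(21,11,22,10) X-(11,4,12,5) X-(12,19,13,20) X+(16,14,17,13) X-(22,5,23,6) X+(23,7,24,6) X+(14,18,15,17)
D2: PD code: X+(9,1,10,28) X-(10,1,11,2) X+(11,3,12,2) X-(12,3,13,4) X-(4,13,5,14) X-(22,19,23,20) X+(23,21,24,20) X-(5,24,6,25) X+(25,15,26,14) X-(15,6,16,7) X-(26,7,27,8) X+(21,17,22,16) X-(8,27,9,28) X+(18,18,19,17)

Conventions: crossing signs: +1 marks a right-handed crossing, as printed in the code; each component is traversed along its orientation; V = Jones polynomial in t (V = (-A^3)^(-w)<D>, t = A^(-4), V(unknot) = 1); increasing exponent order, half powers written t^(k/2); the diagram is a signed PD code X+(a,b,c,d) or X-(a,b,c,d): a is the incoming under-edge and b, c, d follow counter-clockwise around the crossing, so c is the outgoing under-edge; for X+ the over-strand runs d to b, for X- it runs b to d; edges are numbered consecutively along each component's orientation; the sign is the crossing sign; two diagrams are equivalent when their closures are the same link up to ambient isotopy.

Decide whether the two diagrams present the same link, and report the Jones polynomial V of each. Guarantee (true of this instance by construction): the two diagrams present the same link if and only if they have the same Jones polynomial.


same link: yes
V(D1) = -t^-6 + t^-5 - t^-4 + 2t^-3 - t^-2 + t^-1  [12 crossings, <D> = A^-8 - A^-4 + 2 - A^4 + A^8 - A^12, w = -4]
D2 (bracket A^-2 - A^2 + 2A^6 - A^10 + A^14 - A^18; 14 crossings at w = -2): V = -t^-6 + t^-5 - t^-4 + 2t^-3 - t^-2 + t^-1
note: all 2 diagrams share one V(t), hence one class


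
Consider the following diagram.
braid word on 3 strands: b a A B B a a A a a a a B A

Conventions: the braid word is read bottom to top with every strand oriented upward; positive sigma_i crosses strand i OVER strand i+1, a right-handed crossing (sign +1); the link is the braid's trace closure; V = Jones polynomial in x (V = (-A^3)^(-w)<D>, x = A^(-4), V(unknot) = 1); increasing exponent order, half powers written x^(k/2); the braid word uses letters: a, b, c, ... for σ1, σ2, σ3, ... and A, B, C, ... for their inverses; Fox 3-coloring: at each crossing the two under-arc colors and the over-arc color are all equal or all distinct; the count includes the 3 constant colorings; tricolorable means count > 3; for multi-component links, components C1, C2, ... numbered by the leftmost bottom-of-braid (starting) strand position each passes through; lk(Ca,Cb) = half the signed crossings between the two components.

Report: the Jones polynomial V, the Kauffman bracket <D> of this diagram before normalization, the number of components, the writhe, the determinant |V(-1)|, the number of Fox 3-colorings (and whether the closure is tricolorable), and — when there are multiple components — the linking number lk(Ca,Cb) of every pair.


Jones polynomial: V(x) = x + x^3 - x^4
<D> = -A^-10 + A^-6 + A^2; writhe +2
components 1, writhe +2 (14 crossings)
3-colorings: 9 of 3^14, det 3 — tricolorable
note: det 3 = |V(-1)|; divisible by 3, so tricolorable


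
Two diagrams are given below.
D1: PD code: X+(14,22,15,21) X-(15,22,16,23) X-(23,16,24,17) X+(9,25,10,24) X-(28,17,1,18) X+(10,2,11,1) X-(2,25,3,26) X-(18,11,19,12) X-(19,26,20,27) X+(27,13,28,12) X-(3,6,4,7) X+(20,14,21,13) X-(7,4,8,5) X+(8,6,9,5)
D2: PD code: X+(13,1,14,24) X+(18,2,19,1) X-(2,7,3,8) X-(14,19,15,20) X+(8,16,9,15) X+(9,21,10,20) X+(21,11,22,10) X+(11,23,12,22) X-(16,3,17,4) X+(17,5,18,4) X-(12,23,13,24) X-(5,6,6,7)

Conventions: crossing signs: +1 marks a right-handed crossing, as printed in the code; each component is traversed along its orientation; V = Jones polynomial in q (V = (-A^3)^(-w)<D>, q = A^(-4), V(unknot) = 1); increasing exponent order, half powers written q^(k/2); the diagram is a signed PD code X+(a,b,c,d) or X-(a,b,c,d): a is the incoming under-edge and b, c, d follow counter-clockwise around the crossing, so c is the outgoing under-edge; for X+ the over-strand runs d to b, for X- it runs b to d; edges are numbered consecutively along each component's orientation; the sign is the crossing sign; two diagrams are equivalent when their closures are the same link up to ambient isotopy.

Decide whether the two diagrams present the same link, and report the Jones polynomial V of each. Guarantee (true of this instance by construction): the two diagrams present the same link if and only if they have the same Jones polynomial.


equivalent: no
V(D1) = 1  (w -2, c 14, <D> = A^-6)
D2 (bracket -A^-18 + A^-14 - A^-10 + 2A^-6 - A^-2 + A^2; 12 crossings at w = +2): V = q - q^2 + 2q^3 - q^4 + q^5 - q^6
why: comparing 2 Jones polynomials yields 2 groups


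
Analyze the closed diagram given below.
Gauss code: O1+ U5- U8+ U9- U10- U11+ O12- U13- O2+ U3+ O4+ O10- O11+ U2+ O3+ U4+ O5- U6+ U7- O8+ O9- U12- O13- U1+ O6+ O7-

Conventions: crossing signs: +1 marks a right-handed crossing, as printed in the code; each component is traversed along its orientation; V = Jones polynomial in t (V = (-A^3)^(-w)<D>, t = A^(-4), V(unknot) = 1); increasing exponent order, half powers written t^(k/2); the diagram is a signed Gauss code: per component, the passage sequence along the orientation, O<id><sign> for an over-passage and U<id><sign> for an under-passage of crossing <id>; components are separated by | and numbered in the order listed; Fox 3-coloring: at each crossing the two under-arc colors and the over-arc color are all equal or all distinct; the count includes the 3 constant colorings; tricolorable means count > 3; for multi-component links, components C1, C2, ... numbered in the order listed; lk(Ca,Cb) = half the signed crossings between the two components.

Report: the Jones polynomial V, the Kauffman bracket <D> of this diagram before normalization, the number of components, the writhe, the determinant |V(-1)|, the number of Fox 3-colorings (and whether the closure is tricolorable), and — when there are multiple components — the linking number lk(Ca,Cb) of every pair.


Jones polynomial: V(t) = -t^-3 + t^-2 - t^-1 + 3 - t + t^2 - t^3
<D> = A^-9 - A^-5 + A^-1 - 3A^3 + A^7 - A^11 + A^15; writhe +1
components 1, writhe +1 (13 crossings)
3-colorings: 27 of 3^13, det 9 — tricolorable
note: palindromic: swapping t for 1/t fixes V


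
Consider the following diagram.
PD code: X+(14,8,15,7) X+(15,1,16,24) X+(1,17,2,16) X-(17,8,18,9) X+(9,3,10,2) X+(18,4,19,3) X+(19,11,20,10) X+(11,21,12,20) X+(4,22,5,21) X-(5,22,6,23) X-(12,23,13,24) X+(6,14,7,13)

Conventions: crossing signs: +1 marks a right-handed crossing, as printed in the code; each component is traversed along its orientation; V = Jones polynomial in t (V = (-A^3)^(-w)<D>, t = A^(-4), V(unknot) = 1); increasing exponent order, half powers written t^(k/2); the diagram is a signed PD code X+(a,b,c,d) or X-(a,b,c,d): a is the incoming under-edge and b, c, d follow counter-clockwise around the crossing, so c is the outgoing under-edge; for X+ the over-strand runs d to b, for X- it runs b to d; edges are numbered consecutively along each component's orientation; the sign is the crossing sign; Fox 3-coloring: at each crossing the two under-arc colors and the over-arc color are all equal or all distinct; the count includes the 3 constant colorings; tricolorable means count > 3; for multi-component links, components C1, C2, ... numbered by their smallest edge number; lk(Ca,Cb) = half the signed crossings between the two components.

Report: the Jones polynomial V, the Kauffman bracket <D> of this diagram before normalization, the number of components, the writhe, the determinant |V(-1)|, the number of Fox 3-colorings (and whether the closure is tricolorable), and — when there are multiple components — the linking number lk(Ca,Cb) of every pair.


Jones polynomial: V(t) = t^2 + 2t^4 - 2t^5 + t^6 - 2t^7 + t^8
<D> = A^-14 - 2A^-10 + A^-6 - 2A^-2 + 2A^2 + A^10; writhe +6
components 1, writhe +6 (12 crossings)
3-colorings: 27 of 3^12, det 9 — tricolorable
note: V spans 6 powers of t: at least 6 crossings in any diagram


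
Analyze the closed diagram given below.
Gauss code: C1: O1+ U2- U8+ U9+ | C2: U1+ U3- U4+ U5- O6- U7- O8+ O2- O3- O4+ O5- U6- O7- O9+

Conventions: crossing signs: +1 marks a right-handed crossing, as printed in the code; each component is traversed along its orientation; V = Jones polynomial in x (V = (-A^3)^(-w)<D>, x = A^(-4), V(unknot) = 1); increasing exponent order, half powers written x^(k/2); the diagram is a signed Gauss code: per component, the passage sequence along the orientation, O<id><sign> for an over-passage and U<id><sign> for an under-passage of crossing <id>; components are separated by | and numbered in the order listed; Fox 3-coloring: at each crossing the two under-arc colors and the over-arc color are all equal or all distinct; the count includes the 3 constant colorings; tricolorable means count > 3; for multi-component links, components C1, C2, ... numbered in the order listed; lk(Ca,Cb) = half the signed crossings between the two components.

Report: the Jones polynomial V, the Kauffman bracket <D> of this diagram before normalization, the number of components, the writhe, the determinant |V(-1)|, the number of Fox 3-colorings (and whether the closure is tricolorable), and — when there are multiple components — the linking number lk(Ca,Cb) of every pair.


V = x^(-7/2) - x^(-5/2) + x^(-3/2) - 2x^(-1/2) - x^(3/2)
<D> = A^-9 + 2A^-1 - A^3 + A^7 - A^11 (w = -1)
2 components over 9 crossings, w = -1
lk(C1,C2): +1
9 Fox colorings among 3^9, |V(-1)| = 6: tricolorable
why: the 1 component pair carries total linking +1


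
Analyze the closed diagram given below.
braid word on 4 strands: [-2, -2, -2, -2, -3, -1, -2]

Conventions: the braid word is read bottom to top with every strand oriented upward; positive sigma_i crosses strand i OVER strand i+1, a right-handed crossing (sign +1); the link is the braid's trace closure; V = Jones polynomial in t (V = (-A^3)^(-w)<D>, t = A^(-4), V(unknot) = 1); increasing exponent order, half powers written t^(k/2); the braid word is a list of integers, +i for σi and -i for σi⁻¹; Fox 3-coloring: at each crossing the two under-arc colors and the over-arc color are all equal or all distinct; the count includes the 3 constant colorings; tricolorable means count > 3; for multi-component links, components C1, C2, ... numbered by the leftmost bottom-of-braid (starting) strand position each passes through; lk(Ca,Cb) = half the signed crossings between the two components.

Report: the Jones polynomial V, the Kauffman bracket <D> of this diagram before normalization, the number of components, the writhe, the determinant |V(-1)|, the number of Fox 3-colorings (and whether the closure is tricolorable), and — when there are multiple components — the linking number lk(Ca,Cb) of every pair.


Jones polynomial: V(t) = -t^-7 + t^-6 - t^-5 + t^-4 + t^-2
<D> = -A^-13 - A^-5 + A^-1 - A^3 + A^7; writhe -7
components 1, writhe -7 (7 crossings)
3-colorings: 3 of 3^7, det 5 — not tricolorable
note: the span of V is 5, forcing >= 5 crossings in any diagram


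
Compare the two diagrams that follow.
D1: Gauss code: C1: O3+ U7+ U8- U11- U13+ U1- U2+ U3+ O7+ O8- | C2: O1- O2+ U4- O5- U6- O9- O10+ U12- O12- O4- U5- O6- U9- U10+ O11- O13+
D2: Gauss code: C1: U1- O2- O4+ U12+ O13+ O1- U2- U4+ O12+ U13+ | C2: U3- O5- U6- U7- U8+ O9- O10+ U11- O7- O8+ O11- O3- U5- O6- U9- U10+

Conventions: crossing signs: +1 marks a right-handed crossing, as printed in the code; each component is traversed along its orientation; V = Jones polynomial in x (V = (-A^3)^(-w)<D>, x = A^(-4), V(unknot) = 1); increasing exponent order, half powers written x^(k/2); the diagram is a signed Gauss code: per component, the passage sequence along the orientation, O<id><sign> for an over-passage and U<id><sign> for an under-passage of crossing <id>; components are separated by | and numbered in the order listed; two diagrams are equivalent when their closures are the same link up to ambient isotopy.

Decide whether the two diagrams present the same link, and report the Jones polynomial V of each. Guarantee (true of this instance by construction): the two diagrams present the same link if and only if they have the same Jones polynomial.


same link: yes
V(D1) = x^(-9/2) - x^(-5/2) - x^(-3/2) - x^(-1/2)  [13 crossings, <D> = A^-7 + A^-3 + A - A^9, w = -3]
D2 (bracket A^-7 + A^-3 + A - A^9; 13 crossings at w = -3): V = x^(-9/2) - x^(-5/2) - x^(-3/2) - x^(-1/2)
note: from 13 to 13 crossings by R-moves: one link, two diagrams


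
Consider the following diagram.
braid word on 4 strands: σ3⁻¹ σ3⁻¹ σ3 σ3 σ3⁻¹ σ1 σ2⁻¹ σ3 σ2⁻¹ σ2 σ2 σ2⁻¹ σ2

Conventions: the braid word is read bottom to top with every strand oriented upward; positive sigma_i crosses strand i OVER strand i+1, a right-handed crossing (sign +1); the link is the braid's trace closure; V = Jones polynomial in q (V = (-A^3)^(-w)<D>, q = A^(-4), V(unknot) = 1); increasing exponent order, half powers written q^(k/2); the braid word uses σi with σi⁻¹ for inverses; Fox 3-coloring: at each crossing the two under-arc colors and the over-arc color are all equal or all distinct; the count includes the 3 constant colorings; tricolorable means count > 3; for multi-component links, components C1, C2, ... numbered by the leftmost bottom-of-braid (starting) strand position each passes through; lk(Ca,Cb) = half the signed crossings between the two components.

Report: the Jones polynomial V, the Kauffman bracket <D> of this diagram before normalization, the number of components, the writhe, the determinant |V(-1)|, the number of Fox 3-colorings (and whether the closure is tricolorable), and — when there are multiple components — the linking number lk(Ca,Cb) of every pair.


V = 1
<D> = -A^3 (w = +1)
1 component over 13 crossings, w = +1
3 Fox colorings among 3^13, |V(-1)| = 1: not tricolorable
why: the word shrinks to σ3⁻¹ σ1 σ2⁻¹ σ3 σ2 after cancelling


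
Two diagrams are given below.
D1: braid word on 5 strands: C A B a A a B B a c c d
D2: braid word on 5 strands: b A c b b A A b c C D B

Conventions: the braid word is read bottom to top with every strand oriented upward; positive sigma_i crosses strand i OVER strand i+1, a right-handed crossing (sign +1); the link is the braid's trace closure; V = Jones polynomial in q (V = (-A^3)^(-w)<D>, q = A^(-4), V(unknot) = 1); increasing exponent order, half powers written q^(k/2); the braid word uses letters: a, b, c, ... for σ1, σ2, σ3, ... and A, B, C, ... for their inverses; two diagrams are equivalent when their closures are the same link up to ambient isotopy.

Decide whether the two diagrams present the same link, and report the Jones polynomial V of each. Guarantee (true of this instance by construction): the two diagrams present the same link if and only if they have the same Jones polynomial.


equivalent: no
D1 (bracket A^4 + A^12 - A^16; 12 crossings at w = 0): V = -q^-4 + q^-3 + q^-1
V(D2) = -q^-3 + 2q^-2 - 2q^-1 + 3 - 2q + 2q^2 - q^3  (w 0, c 12, <D> = -A^-12 + 2A^-8 - 2A^-4 + 3 - 2A^4 + 2A^8 - A^12)
key observation: V(q) takes 2 values over 2 diagrams, fixing the grouping


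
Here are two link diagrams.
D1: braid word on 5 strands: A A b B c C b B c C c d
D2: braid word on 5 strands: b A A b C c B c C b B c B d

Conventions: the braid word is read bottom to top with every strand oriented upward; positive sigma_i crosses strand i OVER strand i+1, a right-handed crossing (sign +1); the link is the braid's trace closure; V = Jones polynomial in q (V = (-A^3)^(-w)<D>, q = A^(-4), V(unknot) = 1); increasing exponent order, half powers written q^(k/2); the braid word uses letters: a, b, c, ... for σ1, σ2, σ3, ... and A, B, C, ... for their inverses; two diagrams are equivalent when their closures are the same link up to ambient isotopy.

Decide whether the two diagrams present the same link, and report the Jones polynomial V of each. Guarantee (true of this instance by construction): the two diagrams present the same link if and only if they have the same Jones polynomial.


equivalent: yes
D1 (bracket 1 + A^4 + A^8 + A^12; 12 crossings at w = 0): V = q^-3 + q^-2 + q^-1 + 1
D2 (bracket 1 + A^4 + A^8 + A^12; 14 crossings at w = 0): V = q^-3 + q^-2 + q^-1 + 1
key observation: from 12 to 14 crossings by R-moves: one link, two diagrams


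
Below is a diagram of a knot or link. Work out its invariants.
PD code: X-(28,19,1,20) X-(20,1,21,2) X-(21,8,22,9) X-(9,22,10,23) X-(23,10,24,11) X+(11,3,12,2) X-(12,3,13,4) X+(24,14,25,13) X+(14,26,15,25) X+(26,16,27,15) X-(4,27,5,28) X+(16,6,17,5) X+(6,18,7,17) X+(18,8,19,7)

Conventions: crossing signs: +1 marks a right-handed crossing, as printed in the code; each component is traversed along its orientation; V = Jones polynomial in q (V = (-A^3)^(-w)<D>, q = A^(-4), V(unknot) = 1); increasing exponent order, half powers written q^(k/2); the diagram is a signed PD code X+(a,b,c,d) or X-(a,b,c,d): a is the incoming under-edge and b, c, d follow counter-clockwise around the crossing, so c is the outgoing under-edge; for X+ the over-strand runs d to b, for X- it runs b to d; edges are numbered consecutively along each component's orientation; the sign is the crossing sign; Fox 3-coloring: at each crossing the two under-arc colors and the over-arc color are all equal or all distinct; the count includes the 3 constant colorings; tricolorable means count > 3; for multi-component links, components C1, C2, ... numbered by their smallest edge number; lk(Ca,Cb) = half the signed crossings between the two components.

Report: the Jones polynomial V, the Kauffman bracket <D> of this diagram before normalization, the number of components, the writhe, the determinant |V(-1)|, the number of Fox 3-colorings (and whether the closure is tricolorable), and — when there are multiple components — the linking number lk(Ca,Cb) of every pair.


Jones polynomial: V(q) = -q^-3 + q^-2 - q^-1 + 3 - q + q^2 - q^3
<D> = -A^-12 + A^-8 - A^-4 + 3 - A^4 + A^8 - A^12; writhe 0
components 1, writhe 0 (14 crossings)
3-colorings: 27 of 3^14, det 9 — tricolorable
note: |V(-1)| = 9: so tricolorable, since 3 divides 9
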